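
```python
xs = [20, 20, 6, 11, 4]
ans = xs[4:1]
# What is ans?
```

xs has length 5. The slice xs[4:1] resolves to an empty index range, so the result is [].

[]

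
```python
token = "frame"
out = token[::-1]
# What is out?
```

token has length 5. The slice token[::-1] selects indices [4, 3, 2, 1, 0] (4->'e', 3->'m', 2->'a', 1->'r', 0->'f'), giving 'emarf'.

'emarf'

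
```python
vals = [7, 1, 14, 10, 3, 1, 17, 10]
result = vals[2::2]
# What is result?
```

vals has length 8. The slice vals[2::2] selects indices [2, 4, 6] (2->14, 4->3, 6->17), giving [14, 3, 17].

[14, 3, 17]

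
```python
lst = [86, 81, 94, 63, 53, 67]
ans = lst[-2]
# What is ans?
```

lst has length 6. Negative index -2 maps to positive index 6 + (-2) = 4. lst[4] = 53.

53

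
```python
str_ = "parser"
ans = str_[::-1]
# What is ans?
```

str_ has length 6. The slice str_[::-1] selects indices [5, 4, 3, 2, 1, 0] (5->'r', 4->'e', 3->'s', 2->'r', 1->'a', 0->'p'), giving 'resrap'.

'resrap'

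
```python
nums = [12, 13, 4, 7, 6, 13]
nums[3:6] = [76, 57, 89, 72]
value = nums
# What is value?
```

nums starts as [12, 13, 4, 7, 6, 13] (length 6). The slice nums[3:6] covers indices [3, 4, 5] with values [7, 6, 13]. Replacing that slice with [76, 57, 89, 72] (different length) produces [12, 13, 4, 76, 57, 89, 72].

[12, 13, 4, 76, 57, 89, 72]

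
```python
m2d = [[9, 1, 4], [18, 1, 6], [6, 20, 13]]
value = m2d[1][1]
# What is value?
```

m2d[1] = [18, 1, 6]. Taking column 1 of that row yields 1.

1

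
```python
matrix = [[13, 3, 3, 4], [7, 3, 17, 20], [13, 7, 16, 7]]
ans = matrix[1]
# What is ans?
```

matrix has 3 rows. Row 1 is [7, 3, 17, 20].

[7, 3, 17, 20]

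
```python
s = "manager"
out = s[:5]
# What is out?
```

s has length 7. The slice s[:5] selects indices [0, 1, 2, 3, 4] (0->'m', 1->'a', 2->'n', 3->'a', 4->'g'), giving 'manag'.

'manag'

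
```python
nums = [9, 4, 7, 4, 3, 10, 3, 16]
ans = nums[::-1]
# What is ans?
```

nums has length 8. The slice nums[::-1] selects indices [7, 6, 5, 4, 3, 2, 1, 0] (7->16, 6->3, 5->10, 4->3, 3->4, 2->7, 1->4, 0->9), giving [16, 3, 10, 3, 4, 7, 4, 9].

[16, 3, 10, 3, 4, 7, 4, 9]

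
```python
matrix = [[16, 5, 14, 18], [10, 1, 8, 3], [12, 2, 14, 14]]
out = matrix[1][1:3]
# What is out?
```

matrix[1] = [10, 1, 8, 3]. matrix[1] has length 4. The slice matrix[1][1:3] selects indices [1, 2] (1->1, 2->8), giving [1, 8].

[1, 8]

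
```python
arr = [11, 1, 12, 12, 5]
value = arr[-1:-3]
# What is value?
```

arr has length 5. The slice arr[-1:-3] resolves to an empty index range, so the result is [].

[]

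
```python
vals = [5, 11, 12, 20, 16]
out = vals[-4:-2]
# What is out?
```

vals has length 5. The slice vals[-4:-2] selects indices [1, 2] (1->11, 2->12), giving [11, 12].

[11, 12]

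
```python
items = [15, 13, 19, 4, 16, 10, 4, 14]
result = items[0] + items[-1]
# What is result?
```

items has length 8. items[0] = 15.
items has length 8. Negative index -1 maps to positive index 8 + (-1) = 7. items[7] = 14.
Sum: 15 + 14 = 29.

29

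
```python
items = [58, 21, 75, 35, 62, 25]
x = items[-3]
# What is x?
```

items has length 6. Negative index -3 maps to positive index 6 + (-3) = 3. items[3] = 35.

35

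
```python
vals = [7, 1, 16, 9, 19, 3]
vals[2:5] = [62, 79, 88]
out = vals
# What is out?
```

vals starts as [7, 1, 16, 9, 19, 3] (length 6). The slice vals[2:5] covers indices [2, 3, 4] with values [16, 9, 19]. Replacing that slice with [62, 79, 88] (same length) produces [7, 1, 62, 79, 88, 3].

[7, 1, 62, 79, 88, 3]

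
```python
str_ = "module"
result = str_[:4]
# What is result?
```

str_ has length 6. The slice str_[:4] selects indices [0, 1, 2, 3] (0->'m', 1->'o', 2->'d', 3->'u'), giving 'modu'.

'modu'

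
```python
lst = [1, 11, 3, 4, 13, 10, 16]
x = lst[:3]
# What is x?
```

lst has length 7. The slice lst[:3] selects indices [0, 1, 2] (0->1, 1->11, 2->3), giving [1, 11, 3].

[1, 11, 3]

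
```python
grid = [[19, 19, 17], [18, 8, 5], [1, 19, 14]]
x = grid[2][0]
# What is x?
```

grid[2] = [1, 19, 14]. Taking column 0 of that row yields 1.

1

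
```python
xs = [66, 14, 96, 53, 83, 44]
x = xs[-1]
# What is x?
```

xs has length 6. Negative index -1 maps to positive index 6 + (-1) = 5. xs[5] = 44.

44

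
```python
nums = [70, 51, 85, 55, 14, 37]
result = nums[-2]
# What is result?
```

nums has length 6. Negative index -2 maps to positive index 6 + (-2) = 4. nums[4] = 14.

14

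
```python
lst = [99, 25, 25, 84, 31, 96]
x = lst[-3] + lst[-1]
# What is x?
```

lst has length 6. Negative index -3 maps to positive index 6 + (-3) = 3. lst[3] = 84.
lst has length 6. Negative index -1 maps to positive index 6 + (-1) = 5. lst[5] = 96.
Sum: 84 + 96 = 180.

180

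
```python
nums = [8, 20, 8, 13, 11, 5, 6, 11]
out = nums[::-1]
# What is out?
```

nums has length 8. The slice nums[::-1] selects indices [7, 6, 5, 4, 3, 2, 1, 0] (7->11, 6->6, 5->5, 4->11, 3->13, 2->8, 1->20, 0->8), giving [11, 6, 5, 11, 13, 8, 20, 8].

[11, 6, 5, 11, 13, 8, 20, 8]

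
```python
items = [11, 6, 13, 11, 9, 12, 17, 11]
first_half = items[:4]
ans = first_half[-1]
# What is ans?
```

items has length 8. The slice items[:4] selects indices [0, 1, 2, 3] (0->11, 1->6, 2->13, 3->11), giving [11, 6, 13, 11]. So first_half = [11, 6, 13, 11]. Then first_half[-1] = 11.

11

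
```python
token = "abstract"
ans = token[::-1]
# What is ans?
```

token has length 8. The slice token[::-1] selects indices [7, 6, 5, 4, 3, 2, 1, 0] (7->'t', 6->'c', 5->'a', 4->'r', 3->'t', 2->'s', 1->'b', 0->'a'), giving 'tcartsba'.

'tcartsba'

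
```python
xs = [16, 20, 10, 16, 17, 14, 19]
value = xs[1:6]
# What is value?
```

xs has length 7. The slice xs[1:6] selects indices [1, 2, 3, 4, 5] (1->20, 2->10, 3->16, 4->17, 5->14), giving [20, 10, 16, 17, 14].

[20, 10, 16, 17, 14]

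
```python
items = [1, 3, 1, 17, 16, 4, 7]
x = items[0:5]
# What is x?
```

items has length 7. The slice items[0:5] selects indices [0, 1, 2, 3, 4] (0->1, 1->3, 2->1, 3->17, 4->16), giving [1, 3, 1, 17, 16].

[1, 3, 1, 17, 16]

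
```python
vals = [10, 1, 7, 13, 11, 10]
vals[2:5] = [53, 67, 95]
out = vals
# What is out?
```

vals starts as [10, 1, 7, 13, 11, 10] (length 6). The slice vals[2:5] covers indices [2, 3, 4] with values [7, 13, 11]. Replacing that slice with [53, 67, 95] (same length) produces [10, 1, 53, 67, 95, 10].

[10, 1, 53, 67, 95, 10]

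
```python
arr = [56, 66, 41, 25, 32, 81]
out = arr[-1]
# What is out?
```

arr has length 6. Negative index -1 maps to positive index 6 + (-1) = 5. arr[5] = 81.

81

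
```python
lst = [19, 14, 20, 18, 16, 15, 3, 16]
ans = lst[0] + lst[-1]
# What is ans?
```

lst has length 8. lst[0] = 19.
lst has length 8. Negative index -1 maps to positive index 8 + (-1) = 7. lst[7] = 16.
Sum: 19 + 16 = 35.

35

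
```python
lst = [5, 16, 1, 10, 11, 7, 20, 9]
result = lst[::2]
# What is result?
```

lst has length 8. The slice lst[::2] selects indices [0, 2, 4, 6] (0->5, 2->1, 4->11, 6->20), giving [5, 1, 11, 20].

[5, 1, 11, 20]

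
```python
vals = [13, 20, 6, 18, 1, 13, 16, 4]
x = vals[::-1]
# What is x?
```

vals has length 8. The slice vals[::-1] selects indices [7, 6, 5, 4, 3, 2, 1, 0] (7->4, 6->16, 5->13, 4->1, 3->18, 2->6, 1->20, 0->13), giving [4, 16, 13, 1, 18, 6, 20, 13].

[4, 16, 13, 1, 18, 6, 20, 13]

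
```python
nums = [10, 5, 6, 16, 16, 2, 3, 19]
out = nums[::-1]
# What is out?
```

nums has length 8. The slice nums[::-1] selects indices [7, 6, 5, 4, 3, 2, 1, 0] (7->19, 6->3, 5->2, 4->16, 3->16, 2->6, 1->5, 0->10), giving [19, 3, 2, 16, 16, 6, 5, 10].

[19, 3, 2, 16, 16, 6, 5, 10]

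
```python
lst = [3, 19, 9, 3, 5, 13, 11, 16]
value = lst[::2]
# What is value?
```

lst has length 8. The slice lst[::2] selects indices [0, 2, 4, 6] (0->3, 2->9, 4->5, 6->11), giving [3, 9, 5, 11].

[3, 9, 5, 11]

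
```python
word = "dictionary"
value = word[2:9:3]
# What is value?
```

word has length 10. The slice word[2:9:3] selects indices [2, 5, 8] (2->'c', 5->'o', 8->'r'), giving 'cor'.

'cor'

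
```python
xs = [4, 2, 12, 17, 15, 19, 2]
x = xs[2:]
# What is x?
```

xs has length 7. The slice xs[2:] selects indices [2, 3, 4, 5, 6] (2->12, 3->17, 4->15, 5->19, 6->2), giving [12, 17, 15, 19, 2].

[12, 17, 15, 19, 2]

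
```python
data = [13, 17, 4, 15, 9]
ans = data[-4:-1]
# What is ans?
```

data has length 5. The slice data[-4:-1] selects indices [1, 2, 3] (1->17, 2->4, 3->15), giving [17, 4, 15].

[17, 4, 15]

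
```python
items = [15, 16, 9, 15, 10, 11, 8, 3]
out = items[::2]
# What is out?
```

items has length 8. The slice items[::2] selects indices [0, 2, 4, 6] (0->15, 2->9, 4->10, 6->8), giving [15, 9, 10, 8].

[15, 9, 10, 8]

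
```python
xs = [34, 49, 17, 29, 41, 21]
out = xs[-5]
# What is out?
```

xs has length 6. Negative index -5 maps to positive index 6 + (-5) = 1. xs[1] = 49.

49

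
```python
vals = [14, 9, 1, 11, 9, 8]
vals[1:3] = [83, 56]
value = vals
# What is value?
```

vals starts as [14, 9, 1, 11, 9, 8] (length 6). The slice vals[1:3] covers indices [1, 2] with values [9, 1]. Replacing that slice with [83, 56] (same length) produces [14, 83, 56, 11, 9, 8].

[14, 83, 56, 11, 9, 8]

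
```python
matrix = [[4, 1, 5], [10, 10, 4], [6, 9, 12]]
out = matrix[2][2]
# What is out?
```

matrix[2] = [6, 9, 12]. Taking column 2 of that row yields 12.

12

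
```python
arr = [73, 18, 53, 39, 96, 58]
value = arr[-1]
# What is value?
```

arr has length 6. Negative index -1 maps to positive index 6 + (-1) = 5. arr[5] = 58.

58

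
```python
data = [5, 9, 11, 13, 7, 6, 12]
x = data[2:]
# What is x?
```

data has length 7. The slice data[2:] selects indices [2, 3, 4, 5, 6] (2->11, 3->13, 4->7, 5->6, 6->12), giving [11, 13, 7, 6, 12].

[11, 13, 7, 6, 12]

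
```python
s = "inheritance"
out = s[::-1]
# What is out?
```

s has length 11. The slice s[::-1] selects indices [10, 9, 8, 7, 6, 5, 4, 3, 2, 1, 0] (10->'e', 9->'c', 8->'n', 7->'a', 6->'t', 5->'i', 4->'r', 3->'e', 2->'h', 1->'n', 0->'i'), giving 'ecnatirehni'.

'ecnatirehni'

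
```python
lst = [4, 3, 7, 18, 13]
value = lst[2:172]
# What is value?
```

lst has length 5. The slice lst[2:172] selects indices [2, 3, 4] (2->7, 3->18, 4->13), giving [7, 18, 13].

[7, 18, 13]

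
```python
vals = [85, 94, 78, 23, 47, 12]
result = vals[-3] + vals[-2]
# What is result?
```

vals has length 6. Negative index -3 maps to positive index 6 + (-3) = 3. vals[3] = 23.
vals has length 6. Negative index -2 maps to positive index 6 + (-2) = 4. vals[4] = 47.
Sum: 23 + 47 = 70.

70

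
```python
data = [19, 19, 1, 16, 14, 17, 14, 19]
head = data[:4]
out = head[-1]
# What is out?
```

data has length 8. The slice data[:4] selects indices [0, 1, 2, 3] (0->19, 1->19, 2->1, 3->16), giving [19, 19, 1, 16]. So head = [19, 19, 1, 16]. Then head[-1] = 16.

16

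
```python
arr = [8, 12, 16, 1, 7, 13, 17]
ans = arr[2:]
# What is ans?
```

arr has length 7. The slice arr[2:] selects indices [2, 3, 4, 5, 6] (2->16, 3->1, 4->7, 5->13, 6->17), giving [16, 1, 7, 13, 17].

[16, 1, 7, 13, 17]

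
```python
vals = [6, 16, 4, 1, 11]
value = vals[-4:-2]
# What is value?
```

vals has length 5. The slice vals[-4:-2] selects indices [1, 2] (1->16, 2->4), giving [16, 4].

[16, 4]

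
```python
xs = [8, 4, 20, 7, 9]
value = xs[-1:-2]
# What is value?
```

xs has length 5. The slice xs[-1:-2] resolves to an empty index range, so the result is [].

[]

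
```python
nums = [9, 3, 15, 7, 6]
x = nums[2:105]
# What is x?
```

nums has length 5. The slice nums[2:105] selects indices [2, 3, 4] (2->15, 3->7, 4->6), giving [15, 7, 6].

[15, 7, 6]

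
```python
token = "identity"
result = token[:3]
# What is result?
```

token has length 8. The slice token[:3] selects indices [0, 1, 2] (0->'i', 1->'d', 2->'e'), giving 'ide'.

'ide'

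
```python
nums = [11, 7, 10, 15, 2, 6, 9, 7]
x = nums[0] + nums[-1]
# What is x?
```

nums has length 8. nums[0] = 11.
nums has length 8. Negative index -1 maps to positive index 8 + (-1) = 7. nums[7] = 7.
Sum: 11 + 7 = 18.

18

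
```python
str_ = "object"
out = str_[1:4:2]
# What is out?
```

str_ has length 6. The slice str_[1:4:2] selects indices [1, 3] (1->'b', 3->'e'), giving 'be'.

'be'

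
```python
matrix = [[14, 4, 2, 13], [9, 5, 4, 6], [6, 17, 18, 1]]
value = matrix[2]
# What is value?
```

matrix has 3 rows. Row 2 is [6, 17, 18, 1].

[6, 17, 18, 1]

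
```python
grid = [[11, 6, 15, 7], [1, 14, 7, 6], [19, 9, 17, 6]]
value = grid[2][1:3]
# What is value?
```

grid[2] = [19, 9, 17, 6]. grid[2] has length 4. The slice grid[2][1:3] selects indices [1, 2] (1->9, 2->17), giving [9, 17].

[9, 17]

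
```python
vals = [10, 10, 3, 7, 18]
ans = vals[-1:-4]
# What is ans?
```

vals has length 5. The slice vals[-1:-4] resolves to an empty index range, so the result is [].

[]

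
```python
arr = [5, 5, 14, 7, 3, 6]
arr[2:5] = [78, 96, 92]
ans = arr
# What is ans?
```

arr starts as [5, 5, 14, 7, 3, 6] (length 6). The slice arr[2:5] covers indices [2, 3, 4] with values [14, 7, 3]. Replacing that slice with [78, 96, 92] (same length) produces [5, 5, 78, 96, 92, 6].

[5, 5, 78, 96, 92, 6]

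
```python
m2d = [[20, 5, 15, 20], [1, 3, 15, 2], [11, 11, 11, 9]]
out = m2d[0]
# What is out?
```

m2d has 3 rows. Row 0 is [20, 5, 15, 20].

[20, 5, 15, 20]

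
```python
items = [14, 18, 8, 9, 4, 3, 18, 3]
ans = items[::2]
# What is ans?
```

items has length 8. The slice items[::2] selects indices [0, 2, 4, 6] (0->14, 2->8, 4->4, 6->18), giving [14, 8, 4, 18].

[14, 8, 4, 18]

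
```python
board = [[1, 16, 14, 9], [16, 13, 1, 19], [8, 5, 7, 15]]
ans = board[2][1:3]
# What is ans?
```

board[2] = [8, 5, 7, 15]. board[2] has length 4. The slice board[2][1:3] selects indices [1, 2] (1->5, 2->7), giving [5, 7].

[5, 7]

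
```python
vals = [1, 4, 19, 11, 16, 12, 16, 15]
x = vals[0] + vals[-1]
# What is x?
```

vals has length 8. vals[0] = 1.
vals has length 8. Negative index -1 maps to positive index 8 + (-1) = 7. vals[7] = 15.
Sum: 1 + 15 = 16.

16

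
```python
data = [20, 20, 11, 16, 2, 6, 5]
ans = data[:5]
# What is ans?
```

data has length 7. The slice data[:5] selects indices [0, 1, 2, 3, 4] (0->20, 1->20, 2->11, 3->16, 4->2), giving [20, 20, 11, 16, 2].

[20, 20, 11, 16, 2]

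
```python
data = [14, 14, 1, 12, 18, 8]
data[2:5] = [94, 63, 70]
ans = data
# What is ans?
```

data starts as [14, 14, 1, 12, 18, 8] (length 6). The slice data[2:5] covers indices [2, 3, 4] with values [1, 12, 18]. Replacing that slice with [94, 63, 70] (same length) produces [14, 14, 94, 63, 70, 8].

[14, 14, 94, 63, 70, 8]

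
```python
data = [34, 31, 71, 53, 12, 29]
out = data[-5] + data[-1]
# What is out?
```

data has length 6. Negative index -5 maps to positive index 6 + (-5) = 1. data[1] = 31.
data has length 6. Negative index -1 maps to positive index 6 + (-1) = 5. data[5] = 29.
Sum: 31 + 29 = 60.

60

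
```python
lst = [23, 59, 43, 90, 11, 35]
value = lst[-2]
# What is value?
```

lst has length 6. Negative index -2 maps to positive index 6 + (-2) = 4. lst[4] = 11.

11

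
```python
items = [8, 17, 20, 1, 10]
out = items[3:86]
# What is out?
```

items has length 5. The slice items[3:86] selects indices [3, 4] (3->1, 4->10), giving [1, 10].

[1, 10]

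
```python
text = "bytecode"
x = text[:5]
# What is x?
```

text has length 8. The slice text[:5] selects indices [0, 1, 2, 3, 4] (0->'b', 1->'y', 2->'t', 3->'e', 4->'c'), giving 'bytec'.

'bytec'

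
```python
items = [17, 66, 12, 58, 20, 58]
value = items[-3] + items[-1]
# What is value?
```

items has length 6. Negative index -3 maps to positive index 6 + (-3) = 3. items[3] = 58.
items has length 6. Negative index -1 maps to positive index 6 + (-1) = 5. items[5] = 58.
Sum: 58 + 58 = 116.

116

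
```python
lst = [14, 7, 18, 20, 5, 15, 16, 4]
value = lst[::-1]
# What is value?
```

lst has length 8. The slice lst[::-1] selects indices [7, 6, 5, 4, 3, 2, 1, 0] (7->4, 6->16, 5->15, 4->5, 3->20, 2->18, 1->7, 0->14), giving [4, 16, 15, 5, 20, 18, 7, 14].

[4, 16, 15, 5, 20, 18, 7, 14]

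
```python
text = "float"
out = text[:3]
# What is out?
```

text has length 5. The slice text[:3] selects indices [0, 1, 2] (0->'f', 1->'l', 2->'o'), giving 'flo'.

'flo'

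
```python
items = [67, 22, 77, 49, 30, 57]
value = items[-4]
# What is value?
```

items has length 6. Negative index -4 maps to positive index 6 + (-4) = 2. items[2] = 77.

77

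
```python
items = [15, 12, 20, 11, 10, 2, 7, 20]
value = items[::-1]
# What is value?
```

items has length 8. The slice items[::-1] selects indices [7, 6, 5, 4, 3, 2, 1, 0] (7->20, 6->7, 5->2, 4->10, 3->11, 2->20, 1->12, 0->15), giving [20, 7, 2, 10, 11, 20, 12, 15].

[20, 7, 2, 10, 11, 20, 12, 15]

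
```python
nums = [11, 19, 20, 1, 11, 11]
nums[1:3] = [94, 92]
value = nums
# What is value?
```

nums starts as [11, 19, 20, 1, 11, 11] (length 6). The slice nums[1:3] covers indices [1, 2] with values [19, 20]. Replacing that slice with [94, 92] (same length) produces [11, 94, 92, 1, 11, 11].

[11, 94, 92, 1, 11, 11]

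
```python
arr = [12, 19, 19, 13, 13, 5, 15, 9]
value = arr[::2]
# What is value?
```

arr has length 8. The slice arr[::2] selects indices [0, 2, 4, 6] (0->12, 2->19, 4->13, 6->15), giving [12, 19, 13, 15].

[12, 19, 13, 15]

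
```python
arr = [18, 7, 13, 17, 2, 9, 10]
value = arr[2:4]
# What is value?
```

arr has length 7. The slice arr[2:4] selects indices [2, 3] (2->13, 3->17), giving [13, 17].

[13, 17]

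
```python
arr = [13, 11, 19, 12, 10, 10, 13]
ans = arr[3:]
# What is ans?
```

arr has length 7. The slice arr[3:] selects indices [3, 4, 5, 6] (3->12, 4->10, 5->10, 6->13), giving [12, 10, 10, 13].

[12, 10, 10, 13]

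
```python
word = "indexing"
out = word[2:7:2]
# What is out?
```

word has length 8. The slice word[2:7:2] selects indices [2, 4, 6] (2->'d', 4->'x', 6->'n'), giving 'dxn'.

'dxn'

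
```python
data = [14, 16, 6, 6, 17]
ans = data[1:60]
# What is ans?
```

data has length 5. The slice data[1:60] selects indices [1, 2, 3, 4] (1->16, 2->6, 3->6, 4->17), giving [16, 6, 6, 17].

[16, 6, 6, 17]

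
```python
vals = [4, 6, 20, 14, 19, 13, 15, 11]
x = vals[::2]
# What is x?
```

vals has length 8. The slice vals[::2] selects indices [0, 2, 4, 6] (0->4, 2->20, 4->19, 6->15), giving [4, 20, 19, 15].

[4, 20, 19, 15]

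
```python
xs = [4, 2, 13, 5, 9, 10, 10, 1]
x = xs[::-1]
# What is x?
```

xs has length 8. The slice xs[::-1] selects indices [7, 6, 5, 4, 3, 2, 1, 0] (7->1, 6->10, 5->10, 4->9, 3->5, 2->13, 1->2, 0->4), giving [1, 10, 10, 9, 5, 13, 2, 4].

[1, 10, 10, 9, 5, 13, 2, 4]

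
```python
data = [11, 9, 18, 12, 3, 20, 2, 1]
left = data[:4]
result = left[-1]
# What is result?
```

data has length 8. The slice data[:4] selects indices [0, 1, 2, 3] (0->11, 1->9, 2->18, 3->12), giving [11, 9, 18, 12]. So left = [11, 9, 18, 12]. Then left[-1] = 12.

12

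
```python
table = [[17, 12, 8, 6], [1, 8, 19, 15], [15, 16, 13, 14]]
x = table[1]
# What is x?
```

table has 3 rows. Row 1 is [1, 8, 19, 15].

[1, 8, 19, 15]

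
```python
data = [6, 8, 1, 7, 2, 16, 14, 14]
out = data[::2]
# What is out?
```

data has length 8. The slice data[::2] selects indices [0, 2, 4, 6] (0->6, 2->1, 4->2, 6->14), giving [6, 1, 2, 14].

[6, 1, 2, 14]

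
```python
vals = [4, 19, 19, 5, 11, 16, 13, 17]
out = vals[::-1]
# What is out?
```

vals has length 8. The slice vals[::-1] selects indices [7, 6, 5, 4, 3, 2, 1, 0] (7->17, 6->13, 5->16, 4->11, 3->5, 2->19, 1->19, 0->4), giving [17, 13, 16, 11, 5, 19, 19, 4].

[17, 13, 16, 11, 5, 19, 19, 4]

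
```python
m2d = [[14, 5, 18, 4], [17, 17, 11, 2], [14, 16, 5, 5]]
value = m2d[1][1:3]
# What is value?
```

m2d[1] = [17, 17, 11, 2]. m2d[1] has length 4. The slice m2d[1][1:3] selects indices [1, 2] (1->17, 2->11), giving [17, 11].

[17, 11]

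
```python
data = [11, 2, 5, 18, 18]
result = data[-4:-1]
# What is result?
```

data has length 5. The slice data[-4:-1] selects indices [1, 2, 3] (1->2, 2->5, 3->18), giving [2, 5, 18].

[2, 5, 18]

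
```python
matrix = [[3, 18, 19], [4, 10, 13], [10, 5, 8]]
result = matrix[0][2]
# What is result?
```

matrix[0] = [3, 18, 19]. Taking column 2 of that row yields 19.

19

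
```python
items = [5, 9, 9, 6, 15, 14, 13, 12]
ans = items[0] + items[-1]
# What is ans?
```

items has length 8. items[0] = 5.
items has length 8. Negative index -1 maps to positive index 8 + (-1) = 7. items[7] = 12.
Sum: 5 + 12 = 17.

17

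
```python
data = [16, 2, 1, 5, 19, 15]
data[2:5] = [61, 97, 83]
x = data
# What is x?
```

data starts as [16, 2, 1, 5, 19, 15] (length 6). The slice data[2:5] covers indices [2, 3, 4] with values [1, 5, 19]. Replacing that slice with [61, 97, 83] (same length) produces [16, 2, 61, 97, 83, 15].

[16, 2, 61, 97, 83, 15]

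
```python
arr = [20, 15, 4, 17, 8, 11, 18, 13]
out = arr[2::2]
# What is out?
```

arr has length 8. The slice arr[2::2] selects indices [2, 4, 6] (2->4, 4->8, 6->18), giving [4, 8, 18].

[4, 8, 18]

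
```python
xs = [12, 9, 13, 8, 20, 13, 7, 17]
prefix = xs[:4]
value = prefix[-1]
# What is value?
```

xs has length 8. The slice xs[:4] selects indices [0, 1, 2, 3] (0->12, 1->9, 2->13, 3->8), giving [12, 9, 13, 8]. So prefix = [12, 9, 13, 8]. Then prefix[-1] = 8.

8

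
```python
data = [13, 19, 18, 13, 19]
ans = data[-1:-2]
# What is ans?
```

data has length 5. The slice data[-1:-2] resolves to an empty index range, so the result is [].

[]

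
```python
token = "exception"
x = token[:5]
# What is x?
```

token has length 9. The slice token[:5] selects indices [0, 1, 2, 3, 4] (0->'e', 1->'x', 2->'c', 3->'e', 4->'p'), giving 'excep'.

'excep'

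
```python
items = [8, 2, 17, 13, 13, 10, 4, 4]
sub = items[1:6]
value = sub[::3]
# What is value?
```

items has length 8. The slice items[1:6] selects indices [1, 2, 3, 4, 5] (1->2, 2->17, 3->13, 4->13, 5->10), giving [2, 17, 13, 13, 10]. So sub = [2, 17, 13, 13, 10]. sub has length 5. The slice sub[::3] selects indices [0, 3] (0->2, 3->13), giving [2, 13].

[2, 13]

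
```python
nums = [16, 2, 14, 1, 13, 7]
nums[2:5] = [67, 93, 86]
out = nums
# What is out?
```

nums starts as [16, 2, 14, 1, 13, 7] (length 6). The slice nums[2:5] covers indices [2, 3, 4] with values [14, 1, 13]. Replacing that slice with [67, 93, 86] (same length) produces [16, 2, 67, 93, 86, 7].

[16, 2, 67, 93, 86, 7]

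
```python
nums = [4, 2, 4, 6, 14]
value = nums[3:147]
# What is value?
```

nums has length 5. The slice nums[3:147] selects indices [3, 4] (3->6, 4->14), giving [6, 14].

[6, 14]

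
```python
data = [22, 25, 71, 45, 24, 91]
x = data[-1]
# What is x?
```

data has length 6. Negative index -1 maps to positive index 6 + (-1) = 5. data[5] = 91.

91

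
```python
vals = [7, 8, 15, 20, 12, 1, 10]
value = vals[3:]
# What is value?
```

vals has length 7. The slice vals[3:] selects indices [3, 4, 5, 6] (3->20, 4->12, 5->1, 6->10), giving [20, 12, 1, 10].

[20, 12, 1, 10]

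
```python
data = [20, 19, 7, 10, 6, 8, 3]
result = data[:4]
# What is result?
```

data has length 7. The slice data[:4] selects indices [0, 1, 2, 3] (0->20, 1->19, 2->7, 3->10), giving [20, 19, 7, 10].

[20, 19, 7, 10]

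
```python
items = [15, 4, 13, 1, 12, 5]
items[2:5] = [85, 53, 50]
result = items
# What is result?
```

items starts as [15, 4, 13, 1, 12, 5] (length 6). The slice items[2:5] covers indices [2, 3, 4] with values [13, 1, 12]. Replacing that slice with [85, 53, 50] (same length) produces [15, 4, 85, 53, 50, 5].

[15, 4, 85, 53, 50, 5]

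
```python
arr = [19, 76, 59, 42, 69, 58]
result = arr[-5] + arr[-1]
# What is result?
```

arr has length 6. Negative index -5 maps to positive index 6 + (-5) = 1. arr[1] = 76.
arr has length 6. Negative index -1 maps to positive index 6 + (-1) = 5. arr[5] = 58.
Sum: 76 + 58 = 134.

134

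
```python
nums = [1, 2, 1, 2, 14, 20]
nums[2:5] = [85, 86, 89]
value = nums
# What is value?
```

nums starts as [1, 2, 1, 2, 14, 20] (length 6). The slice nums[2:5] covers indices [2, 3, 4] with values [1, 2, 14]. Replacing that slice with [85, 86, 89] (same length) produces [1, 2, 85, 86, 89, 20].

[1, 2, 85, 86, 89, 20]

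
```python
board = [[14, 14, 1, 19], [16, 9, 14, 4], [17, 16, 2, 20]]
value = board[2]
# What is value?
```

board has 3 rows. Row 2 is [17, 16, 2, 20].

[17, 16, 2, 20]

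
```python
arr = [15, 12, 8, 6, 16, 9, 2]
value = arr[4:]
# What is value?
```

arr has length 7. The slice arr[4:] selects indices [4, 5, 6] (4->16, 5->9, 6->2), giving [16, 9, 2].

[16, 9, 2]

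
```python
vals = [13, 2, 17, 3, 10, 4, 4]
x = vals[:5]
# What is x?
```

vals has length 7. The slice vals[:5] selects indices [0, 1, 2, 3, 4] (0->13, 1->2, 2->17, 3->3, 4->10), giving [13, 2, 17, 3, 10].

[13, 2, 17, 3, 10]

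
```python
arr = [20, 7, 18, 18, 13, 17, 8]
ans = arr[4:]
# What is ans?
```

arr has length 7. The slice arr[4:] selects indices [4, 5, 6] (4->13, 5->17, 6->8), giving [13, 17, 8].

[13, 17, 8]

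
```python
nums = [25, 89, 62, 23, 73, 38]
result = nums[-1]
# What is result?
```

nums has length 6. Negative index -1 maps to positive index 6 + (-1) = 5. nums[5] = 38.

38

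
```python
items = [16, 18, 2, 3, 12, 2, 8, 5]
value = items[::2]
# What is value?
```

items has length 8. The slice items[::2] selects indices [0, 2, 4, 6] (0->16, 2->2, 4->12, 6->8), giving [16, 2, 12, 8].

[16, 2, 12, 8]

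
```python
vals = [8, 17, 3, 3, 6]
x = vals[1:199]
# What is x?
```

vals has length 5. The slice vals[1:199] selects indices [1, 2, 3, 4] (1->17, 2->3, 3->3, 4->6), giving [17, 3, 3, 6].

[17, 3, 3, 6]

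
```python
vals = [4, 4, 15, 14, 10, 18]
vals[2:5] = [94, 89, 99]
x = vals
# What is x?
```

vals starts as [4, 4, 15, 14, 10, 18] (length 6). The slice vals[2:5] covers indices [2, 3, 4] with values [15, 14, 10]. Replacing that slice with [94, 89, 99] (same length) produces [4, 4, 94, 89, 99, 18].

[4, 4, 94, 89, 99, 18]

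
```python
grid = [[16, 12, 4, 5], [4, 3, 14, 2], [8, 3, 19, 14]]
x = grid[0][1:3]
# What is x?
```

grid[0] = [16, 12, 4, 5]. grid[0] has length 4. The slice grid[0][1:3] selects indices [1, 2] (1->12, 2->4), giving [12, 4].

[12, 4]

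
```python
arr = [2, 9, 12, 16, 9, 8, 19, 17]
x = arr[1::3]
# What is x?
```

arr has length 8. The slice arr[1::3] selects indices [1, 4, 7] (1->9, 4->9, 7->17), giving [9, 9, 17].

[9, 9, 17]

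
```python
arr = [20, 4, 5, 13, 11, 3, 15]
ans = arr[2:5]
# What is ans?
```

arr has length 7. The slice arr[2:5] selects indices [2, 3, 4] (2->5, 3->13, 4->11), giving [5, 13, 11].

[5, 13, 11]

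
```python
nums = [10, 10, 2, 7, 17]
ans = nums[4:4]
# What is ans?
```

nums has length 5. The slice nums[4:4] resolves to an empty index range, so the result is [].

[]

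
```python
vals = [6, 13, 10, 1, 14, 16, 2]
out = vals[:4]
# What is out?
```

vals has length 7. The slice vals[:4] selects indices [0, 1, 2, 3] (0->6, 1->13, 2->10, 3->1), giving [6, 13, 10, 1].

[6, 13, 10, 1]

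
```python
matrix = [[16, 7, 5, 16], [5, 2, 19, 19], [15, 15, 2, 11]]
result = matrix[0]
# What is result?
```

matrix has 3 rows. Row 0 is [16, 7, 5, 16].

[16, 7, 5, 16]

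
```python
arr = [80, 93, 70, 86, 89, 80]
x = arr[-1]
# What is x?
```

arr has length 6. Negative index -1 maps to positive index 6 + (-1) = 5. arr[5] = 80.

80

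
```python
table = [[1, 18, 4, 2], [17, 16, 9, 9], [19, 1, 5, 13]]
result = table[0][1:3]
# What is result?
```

table[0] = [1, 18, 4, 2]. table[0] has length 4. The slice table[0][1:3] selects indices [1, 2] (1->18, 2->4), giving [18, 4].

[18, 4]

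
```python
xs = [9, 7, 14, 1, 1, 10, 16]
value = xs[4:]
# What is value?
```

xs has length 7. The slice xs[4:] selects indices [4, 5, 6] (4->1, 5->10, 6->16), giving [1, 10, 16].

[1, 10, 16]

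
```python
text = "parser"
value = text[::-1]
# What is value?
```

text has length 6. The slice text[::-1] selects indices [5, 4, 3, 2, 1, 0] (5->'r', 4->'e', 3->'s', 2->'r', 1->'a', 0->'p'), giving 'resrap'.

'resrap'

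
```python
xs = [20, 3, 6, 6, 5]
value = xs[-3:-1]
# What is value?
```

xs has length 5. The slice xs[-3:-1] selects indices [2, 3] (2->6, 3->6), giving [6, 6].

[6, 6]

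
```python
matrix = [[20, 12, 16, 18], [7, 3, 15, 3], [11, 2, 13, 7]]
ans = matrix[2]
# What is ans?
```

matrix has 3 rows. Row 2 is [11, 2, 13, 7].

[11, 2, 13, 7]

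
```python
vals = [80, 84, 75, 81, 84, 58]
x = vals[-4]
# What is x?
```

vals has length 6. Negative index -4 maps to positive index 6 + (-4) = 2. vals[2] = 75.

75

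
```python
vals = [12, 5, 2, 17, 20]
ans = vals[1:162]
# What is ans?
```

vals has length 5. The slice vals[1:162] selects indices [1, 2, 3, 4] (1->5, 2->2, 3->17, 4->20), giving [5, 2, 17, 20].

[5, 2, 17, 20]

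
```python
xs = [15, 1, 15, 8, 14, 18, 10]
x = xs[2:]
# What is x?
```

xs has length 7. The slice xs[2:] selects indices [2, 3, 4, 5, 6] (2->15, 3->8, 4->14, 5->18, 6->10), giving [15, 8, 14, 18, 10].

[15, 8, 14, 18, 10]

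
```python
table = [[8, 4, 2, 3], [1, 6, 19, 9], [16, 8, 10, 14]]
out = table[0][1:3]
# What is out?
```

table[0] = [8, 4, 2, 3]. table[0] has length 4. The slice table[0][1:3] selects indices [1, 2] (1->4, 2->2), giving [4, 2].

[4, 2]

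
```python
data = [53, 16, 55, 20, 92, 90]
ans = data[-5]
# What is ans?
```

data has length 6. Negative index -5 maps to positive index 6 + (-5) = 1. data[1] = 16.

16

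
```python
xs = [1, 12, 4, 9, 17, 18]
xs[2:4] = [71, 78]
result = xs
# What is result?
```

xs starts as [1, 12, 4, 9, 17, 18] (length 6). The slice xs[2:4] covers indices [2, 3] with values [4, 9]. Replacing that slice with [71, 78] (same length) produces [1, 12, 71, 78, 17, 18].

[1, 12, 71, 78, 17, 18]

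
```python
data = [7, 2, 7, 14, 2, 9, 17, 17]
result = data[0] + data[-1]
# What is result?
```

data has length 8. data[0] = 7.
data has length 8. Negative index -1 maps to positive index 8 + (-1) = 7. data[7] = 17.
Sum: 7 + 17 = 24.

24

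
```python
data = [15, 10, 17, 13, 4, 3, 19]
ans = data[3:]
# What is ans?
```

data has length 7. The slice data[3:] selects indices [3, 4, 5, 6] (3->13, 4->4, 5->3, 6->19), giving [13, 4, 3, 19].

[13, 4, 3, 19]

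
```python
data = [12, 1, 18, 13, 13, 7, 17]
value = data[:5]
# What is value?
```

data has length 7. The slice data[:5] selects indices [0, 1, 2, 3, 4] (0->12, 1->1, 2->18, 3->13, 4->13), giving [12, 1, 18, 13, 13].

[12, 1, 18, 13, 13]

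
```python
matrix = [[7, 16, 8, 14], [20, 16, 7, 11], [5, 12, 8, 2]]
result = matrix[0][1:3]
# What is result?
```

matrix[0] = [7, 16, 8, 14]. matrix[0] has length 4. The slice matrix[0][1:3] selects indices [1, 2] (1->16, 2->8), giving [16, 8].

[16, 8]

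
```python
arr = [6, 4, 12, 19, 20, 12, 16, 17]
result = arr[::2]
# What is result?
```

arr has length 8. The slice arr[::2] selects indices [0, 2, 4, 6] (0->6, 2->12, 4->20, 6->16), giving [6, 12, 20, 16].

[6, 12, 20, 16]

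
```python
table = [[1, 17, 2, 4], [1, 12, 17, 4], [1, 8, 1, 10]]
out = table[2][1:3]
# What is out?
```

table[2] = [1, 8, 1, 10]. table[2] has length 4. The slice table[2][1:3] selects indices [1, 2] (1->8, 2->1), giving [8, 1].

[8, 1]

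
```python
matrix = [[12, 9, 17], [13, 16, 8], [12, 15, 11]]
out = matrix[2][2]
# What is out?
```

matrix[2] = [12, 15, 11]. Taking column 2 of that row yields 11.

11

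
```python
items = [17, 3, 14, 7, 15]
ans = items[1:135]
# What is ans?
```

items has length 5. The slice items[1:135] selects indices [1, 2, 3, 4] (1->3, 2->14, 3->7, 4->15), giving [3, 14, 7, 15].

[3, 14, 7, 15]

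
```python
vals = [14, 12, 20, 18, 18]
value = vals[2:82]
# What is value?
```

vals has length 5. The slice vals[2:82] selects indices [2, 3, 4] (2->20, 3->18, 4->18), giving [20, 18, 18].

[20, 18, 18]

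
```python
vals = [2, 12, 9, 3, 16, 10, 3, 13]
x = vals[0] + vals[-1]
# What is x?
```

vals has length 8. vals[0] = 2.
vals has length 8. Negative index -1 maps to positive index 8 + (-1) = 7. vals[7] = 13.
Sum: 2 + 13 = 15.

15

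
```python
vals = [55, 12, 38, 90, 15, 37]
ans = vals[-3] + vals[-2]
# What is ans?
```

vals has length 6. Negative index -3 maps to positive index 6 + (-3) = 3. vals[3] = 90.
vals has length 6. Negative index -2 maps to positive index 6 + (-2) = 4. vals[4] = 15.
Sum: 90 + 15 = 105.

105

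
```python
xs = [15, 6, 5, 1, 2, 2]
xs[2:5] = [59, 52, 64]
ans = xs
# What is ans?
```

xs starts as [15, 6, 5, 1, 2, 2] (length 6). The slice xs[2:5] covers indices [2, 3, 4] with values [5, 1, 2]. Replacing that slice with [59, 52, 64] (same length) produces [15, 6, 59, 52, 64, 2].

[15, 6, 59, 52, 64, 2]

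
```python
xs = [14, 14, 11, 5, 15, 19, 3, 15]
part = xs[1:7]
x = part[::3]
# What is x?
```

xs has length 8. The slice xs[1:7] selects indices [1, 2, 3, 4, 5, 6] (1->14, 2->11, 3->5, 4->15, 5->19, 6->3), giving [14, 11, 5, 15, 19, 3]. So part = [14, 11, 5, 15, 19, 3]. part has length 6. The slice part[::3] selects indices [0, 3] (0->14, 3->15), giving [14, 15].

[14, 15]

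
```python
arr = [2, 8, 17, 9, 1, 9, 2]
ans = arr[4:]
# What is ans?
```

arr has length 7. The slice arr[4:] selects indices [4, 5, 6] (4->1, 5->9, 6->2), giving [1, 9, 2].

[1, 9, 2]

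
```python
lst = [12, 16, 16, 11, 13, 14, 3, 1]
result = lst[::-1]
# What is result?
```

lst has length 8. The slice lst[::-1] selects indices [7, 6, 5, 4, 3, 2, 1, 0] (7->1, 6->3, 5->14, 4->13, 3->11, 2->16, 1->16, 0->12), giving [1, 3, 14, 13, 11, 16, 16, 12].

[1, 3, 14, 13, 11, 16, 16, 12]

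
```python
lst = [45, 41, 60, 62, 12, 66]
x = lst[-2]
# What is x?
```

lst has length 6. Negative index -2 maps to positive index 6 + (-2) = 4. lst[4] = 12.

12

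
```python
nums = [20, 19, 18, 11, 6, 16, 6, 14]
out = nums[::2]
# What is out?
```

nums has length 8. The slice nums[::2] selects indices [0, 2, 4, 6] (0->20, 2->18, 4->6, 6->6), giving [20, 18, 6, 6].

[20, 18, 6, 6]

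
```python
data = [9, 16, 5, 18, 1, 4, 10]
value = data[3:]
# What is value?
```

data has length 7. The slice data[3:] selects indices [3, 4, 5, 6] (3->18, 4->1, 5->4, 6->10), giving [18, 1, 4, 10].

[18, 1, 4, 10]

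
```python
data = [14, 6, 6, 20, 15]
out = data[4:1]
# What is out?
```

data has length 5. The slice data[4:1] resolves to an empty index range, so the result is [].

[]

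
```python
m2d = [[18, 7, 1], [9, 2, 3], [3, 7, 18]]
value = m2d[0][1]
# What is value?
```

m2d[0] = [18, 7, 1]. Taking column 1 of that row yields 7.

7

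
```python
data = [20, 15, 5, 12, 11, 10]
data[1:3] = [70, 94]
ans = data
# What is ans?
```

data starts as [20, 15, 5, 12, 11, 10] (length 6). The slice data[1:3] covers indices [1, 2] with values [15, 5]. Replacing that slice with [70, 94] (same length) produces [20, 70, 94, 12, 11, 10].

[20, 70, 94, 12, 11, 10]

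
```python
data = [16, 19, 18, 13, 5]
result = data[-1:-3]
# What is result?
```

data has length 5. The slice data[-1:-3] resolves to an empty index range, so the result is [].

[]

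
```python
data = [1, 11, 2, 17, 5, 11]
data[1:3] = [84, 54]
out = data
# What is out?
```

data starts as [1, 11, 2, 17, 5, 11] (length 6). The slice data[1:3] covers indices [1, 2] with values [11, 2]. Replacing that slice with [84, 54] (same length) produces [1, 84, 54, 17, 5, 11].

[1, 84, 54, 17, 5, 11]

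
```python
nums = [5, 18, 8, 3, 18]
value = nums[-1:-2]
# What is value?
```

nums has length 5. The slice nums[-1:-2] resolves to an empty index range, so the result is [].

[]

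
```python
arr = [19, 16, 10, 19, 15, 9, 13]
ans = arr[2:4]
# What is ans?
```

arr has length 7. The slice arr[2:4] selects indices [2, 3] (2->10, 3->19), giving [10, 19].

[10, 19]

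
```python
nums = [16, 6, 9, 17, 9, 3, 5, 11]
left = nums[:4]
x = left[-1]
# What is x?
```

nums has length 8. The slice nums[:4] selects indices [0, 1, 2, 3] (0->16, 1->6, 2->9, 3->17), giving [16, 6, 9, 17]. So left = [16, 6, 9, 17]. Then left[-1] = 17.

17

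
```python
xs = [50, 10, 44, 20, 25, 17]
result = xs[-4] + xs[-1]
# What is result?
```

xs has length 6. Negative index -4 maps to positive index 6 + (-4) = 2. xs[2] = 44.
xs has length 6. Negative index -1 maps to positive index 6 + (-1) = 5. xs[5] = 17.
Sum: 44 + 17 = 61.

61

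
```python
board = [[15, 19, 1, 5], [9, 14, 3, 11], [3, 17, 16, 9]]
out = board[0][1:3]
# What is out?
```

board[0] = [15, 19, 1, 5]. board[0] has length 4. The slice board[0][1:3] selects indices [1, 2] (1->19, 2->1), giving [19, 1].

[19, 1]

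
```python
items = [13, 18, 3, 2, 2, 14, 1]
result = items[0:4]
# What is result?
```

items has length 7. The slice items[0:4] selects indices [0, 1, 2, 3] (0->13, 1->18, 2->3, 3->2), giving [13, 18, 3, 2].

[13, 18, 3, 2]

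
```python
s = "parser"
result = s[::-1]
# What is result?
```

s has length 6. The slice s[::-1] selects indices [5, 4, 3, 2, 1, 0] (5->'r', 4->'e', 3->'s', 2->'r', 1->'a', 0->'p'), giving 'resrap'.

'resrap'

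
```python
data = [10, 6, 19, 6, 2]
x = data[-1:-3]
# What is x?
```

data has length 5. The slice data[-1:-3] resolves to an empty index range, so the result is [].

[]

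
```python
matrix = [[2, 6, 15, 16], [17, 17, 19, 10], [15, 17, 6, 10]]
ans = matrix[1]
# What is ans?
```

matrix has 3 rows. Row 1 is [17, 17, 19, 10].

[17, 17, 19, 10]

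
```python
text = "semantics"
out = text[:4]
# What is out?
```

text has length 9. The slice text[:4] selects indices [0, 1, 2, 3] (0->'s', 1->'e', 2->'m', 3->'a'), giving 'sema'.

'sema'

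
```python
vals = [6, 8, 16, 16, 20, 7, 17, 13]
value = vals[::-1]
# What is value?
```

vals has length 8. The slice vals[::-1] selects indices [7, 6, 5, 4, 3, 2, 1, 0] (7->13, 6->17, 5->7, 4->20, 3->16, 2->16, 1->8, 0->6), giving [13, 17, 7, 20, 16, 16, 8, 6].

[13, 17, 7, 20, 16, 16, 8, 6]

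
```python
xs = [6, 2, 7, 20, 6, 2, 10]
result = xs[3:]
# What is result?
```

xs has length 7. The slice xs[3:] selects indices [3, 4, 5, 6] (3->20, 4->6, 5->2, 6->10), giving [20, 6, 2, 10].

[20, 6, 2, 10]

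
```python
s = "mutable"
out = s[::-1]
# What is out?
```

s has length 7. The slice s[::-1] selects indices [6, 5, 4, 3, 2, 1, 0] (6->'e', 5->'l', 4->'b', 3->'a', 2->'t', 1->'u', 0->'m'), giving 'elbatum'.

'elbatum'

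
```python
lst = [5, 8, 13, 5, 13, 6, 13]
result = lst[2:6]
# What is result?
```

lst has length 7. The slice lst[2:6] selects indices [2, 3, 4, 5] (2->13, 3->5, 4->13, 5->6), giving [13, 5, 13, 6].

[13, 5, 13, 6]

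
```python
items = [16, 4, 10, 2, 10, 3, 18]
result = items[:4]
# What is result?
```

items has length 7. The slice items[:4] selects indices [0, 1, 2, 3] (0->16, 1->4, 2->10, 3->2), giving [16, 4, 10, 2].

[16, 4, 10, 2]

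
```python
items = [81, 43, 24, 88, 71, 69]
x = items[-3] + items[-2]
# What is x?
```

items has length 6. Negative index -3 maps to positive index 6 + (-3) = 3. items[3] = 88.
items has length 6. Negative index -2 maps to positive index 6 + (-2) = 4. items[4] = 71.
Sum: 88 + 71 = 159.

159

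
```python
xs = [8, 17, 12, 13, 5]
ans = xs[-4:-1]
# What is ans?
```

xs has length 5. The slice xs[-4:-1] selects indices [1, 2, 3] (1->17, 2->12, 3->13), giving [17, 12, 13].

[17, 12, 13]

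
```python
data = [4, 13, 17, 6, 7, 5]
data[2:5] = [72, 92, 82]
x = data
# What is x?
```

data starts as [4, 13, 17, 6, 7, 5] (length 6). The slice data[2:5] covers indices [2, 3, 4] with values [17, 6, 7]. Replacing that slice with [72, 92, 82] (same length) produces [4, 13, 72, 92, 82, 5].

[4, 13, 72, 92, 82, 5]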